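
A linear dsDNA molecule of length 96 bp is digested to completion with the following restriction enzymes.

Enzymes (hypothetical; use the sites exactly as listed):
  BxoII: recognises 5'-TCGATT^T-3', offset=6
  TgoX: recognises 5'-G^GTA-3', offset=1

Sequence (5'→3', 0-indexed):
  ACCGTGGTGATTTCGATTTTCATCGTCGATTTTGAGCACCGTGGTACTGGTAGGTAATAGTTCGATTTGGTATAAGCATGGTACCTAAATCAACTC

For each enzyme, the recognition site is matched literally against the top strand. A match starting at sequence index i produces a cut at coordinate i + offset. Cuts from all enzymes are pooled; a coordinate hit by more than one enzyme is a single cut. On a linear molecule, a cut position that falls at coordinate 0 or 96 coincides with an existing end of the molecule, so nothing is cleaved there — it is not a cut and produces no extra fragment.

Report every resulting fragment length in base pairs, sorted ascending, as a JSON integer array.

[2,4,6,11,12,13,14,16,18]

Site scan:
  BxoII TCGATTT/6: at [12, 25, 61] ⇒ [18, 31, 67]
  TgoX GGTA/1: at [42, 48, 52, 68, 79] ⇒ [43, 49, 53, 69, 80]

Pooled cuts: [18, 31, 43, 49, 53, 67, 69, 80]

Fragments:
  [0,18): 18 bp
  [18,31): 13 bp
  [31,43): 12 bp
  [43,49): 6 bp
  [49,53): 4 bp
  [53,67): 14 bp
  [67,69): 2 bp
  [69,80): 11 bp
  [80,96): 16 bp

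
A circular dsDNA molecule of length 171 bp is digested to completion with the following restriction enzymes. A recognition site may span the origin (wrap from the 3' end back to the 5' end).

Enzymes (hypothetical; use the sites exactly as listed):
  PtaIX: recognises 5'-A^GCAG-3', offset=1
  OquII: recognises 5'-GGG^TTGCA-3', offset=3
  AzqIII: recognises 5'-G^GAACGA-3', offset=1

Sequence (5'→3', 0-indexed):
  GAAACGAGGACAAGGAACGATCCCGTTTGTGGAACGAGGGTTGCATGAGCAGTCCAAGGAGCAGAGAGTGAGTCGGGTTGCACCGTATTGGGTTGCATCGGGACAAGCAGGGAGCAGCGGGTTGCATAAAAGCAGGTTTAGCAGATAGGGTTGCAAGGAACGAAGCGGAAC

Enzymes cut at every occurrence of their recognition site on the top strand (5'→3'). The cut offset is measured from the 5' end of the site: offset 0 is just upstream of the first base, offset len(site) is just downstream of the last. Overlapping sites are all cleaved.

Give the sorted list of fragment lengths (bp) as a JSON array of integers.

[7,7,8,8,9,9,10,10,10,12,14,15,17,17,18]

Per-enzyme occurrences:
  PtaIX AGCAG/1: at [47, 59, 105, 112, 130, 139] ⇒ [48, 60, 106, 113, 131, 140]
  OquII GGGTTGCA/3: at [37, 74, 89, 118, 147] ⇒ [40, 77, 92, 121, 150]
  AzqIII GGAACGA/1: at [13, 30, 156, 166] ⇒ [14, 31, 157, 167]

Pooled cuts: [14, 31, 40, 48, 60, 77, 92, 106, 113, 121, 131, 140, 150, 157, 167]

Fragments:
  14→31: 17 bp
  31→40: 9 bp
  40→48: 8 bp
  48→60: 12 bp
  60→77: 17 bp
  77→92: 15 bp
  92→106: 14 bp
  106→113: 7 bp
  113→121: 8 bp
  121→131: 10 bp
  131→140: 9 bp
  140→150: 10 bp
  150→157: 7 bp
  157→167: 10 bp
  167→14 (wrap): 171-167+14 = 18 bp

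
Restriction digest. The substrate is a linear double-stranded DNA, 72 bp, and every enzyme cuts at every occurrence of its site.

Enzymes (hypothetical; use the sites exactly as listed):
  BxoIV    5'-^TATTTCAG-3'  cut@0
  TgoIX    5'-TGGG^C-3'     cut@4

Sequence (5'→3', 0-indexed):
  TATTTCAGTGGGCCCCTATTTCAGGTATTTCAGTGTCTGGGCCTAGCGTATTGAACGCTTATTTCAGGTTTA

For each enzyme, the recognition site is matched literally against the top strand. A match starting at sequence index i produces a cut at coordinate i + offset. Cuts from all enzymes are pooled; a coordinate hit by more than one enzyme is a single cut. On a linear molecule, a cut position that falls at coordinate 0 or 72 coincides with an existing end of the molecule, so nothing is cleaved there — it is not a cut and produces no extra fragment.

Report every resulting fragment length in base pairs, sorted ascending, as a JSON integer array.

[4,9,12,13,16,18]

Per-enzyme occurrences:
  BxoIV TATTTCAG/0: at [0, 16, 25, 59] ⇒ [16, 25, 59] (position 0 is a terminus of the linear molecule — no cut)
  TgoIX TGGGC/4: at [8, 37] ⇒ [12, 41]

All cut coordinates (distinct, sorted): [12, 16, 25, 41, 59]

Fragment lengths:
  [0,12): 12 bp
  [12,16): 4 bp
  [16,25): 9 bp
  [25,41): 16 bp
  [41,59): 18 bp
  [59,72): 13 bp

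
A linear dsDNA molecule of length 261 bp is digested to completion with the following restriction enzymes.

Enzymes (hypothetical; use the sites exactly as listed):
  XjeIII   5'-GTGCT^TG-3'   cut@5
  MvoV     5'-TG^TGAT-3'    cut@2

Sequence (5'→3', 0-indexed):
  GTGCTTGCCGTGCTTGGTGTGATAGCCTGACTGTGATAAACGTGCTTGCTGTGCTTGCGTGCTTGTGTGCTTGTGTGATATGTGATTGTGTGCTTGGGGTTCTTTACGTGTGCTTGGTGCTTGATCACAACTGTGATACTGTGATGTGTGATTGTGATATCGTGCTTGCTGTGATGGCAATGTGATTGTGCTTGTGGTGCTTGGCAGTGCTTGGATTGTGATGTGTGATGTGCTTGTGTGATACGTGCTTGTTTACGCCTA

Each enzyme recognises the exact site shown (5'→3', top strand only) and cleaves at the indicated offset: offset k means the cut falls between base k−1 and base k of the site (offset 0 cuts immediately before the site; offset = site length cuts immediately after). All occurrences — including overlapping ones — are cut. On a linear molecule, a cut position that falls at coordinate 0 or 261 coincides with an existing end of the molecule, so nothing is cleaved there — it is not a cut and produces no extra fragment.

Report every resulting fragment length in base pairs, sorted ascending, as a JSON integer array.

[4,4,5,5,5,6,7,7,7,7,7,8,8,8,9,9,9,9,10,10,11,11,12,12,12,12,13,14,20]

Site scan:
  XjeIII (GTGCTTG, off=5): starts [0, 9, 41, 50, 58, 66, 89, 109, 116, 161, 187, 196, 206, 229, 244] → cuts [5, 14, 46, 55, 63, 71, 94, 114, 121, 166, 192, 201, 211, 234, 249]
  MvoV (TGTGAT, off=2): starts [17, 31, 73, 80, 131, 139, 146, 152, 169, 180, 216, 223, 236] → cuts [19, 33, 75, 82, 133, 141, 148, 154, 171, 182, 218, 225, 238]

All cut coordinates (distinct, sorted): [5, 14, 19, 33, 46, 55, 63, 71, 75, 82, 94, 114, 121, 133, 141, 148, 154, 166, 171, 182, 192, 201, 211, 218, 225, 234, 238, 249]

Fragments:
  [0,5): 5 bp
  [5,14): 9 bp
  [14,19): 5 bp
  [19,33): 14 bp
  [33,46): 13 bp
  [46,55): 9 bp
  [55,63): 8 bp
  [63,71): 8 bp
  [71,75): 4 bp
  [75,82): 7 bp
  [82,94): 12 bp
  [94,114): 20 bp
  [114,121): 7 bp
  [121,133): 12 bp
  [133,141): 8 bp
  [141,148): 7 bp
  [148,154): 6 bp
  [154,166): 12 bp
  [166,171): 5 bp
  [171,182): 11 bp
  [182,192): 10 bp
  [192,201): 9 bp
  [201,211): 10 bp
  [211,218): 7 bp
  [218,225): 7 bp
  [225,234): 9 bp
  [234,238): 4 bp
  [238,249): 11 bp
  [249,261): 12 bp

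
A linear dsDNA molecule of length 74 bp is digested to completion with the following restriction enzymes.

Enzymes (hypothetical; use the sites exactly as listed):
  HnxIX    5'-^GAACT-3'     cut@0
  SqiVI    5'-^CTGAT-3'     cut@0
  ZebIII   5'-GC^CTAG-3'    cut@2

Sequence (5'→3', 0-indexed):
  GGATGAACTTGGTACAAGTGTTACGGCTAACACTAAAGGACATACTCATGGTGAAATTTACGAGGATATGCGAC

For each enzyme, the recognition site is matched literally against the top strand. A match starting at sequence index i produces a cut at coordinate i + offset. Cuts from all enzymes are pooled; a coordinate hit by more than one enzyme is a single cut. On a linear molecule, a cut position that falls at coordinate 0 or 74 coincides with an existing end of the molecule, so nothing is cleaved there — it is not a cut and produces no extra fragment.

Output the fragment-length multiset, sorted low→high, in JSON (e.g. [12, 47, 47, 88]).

Per-enzyme occurrences:
  HnxIX (GAACT, off=0): starts [4] → cuts [4]
  SqiVI (CTGAT, off=0): no sites
  ZebIII (GCCTAG, off=2): no sites

Pooled cuts: [4]

Fragment lengths:
  [0,4): 4 bp
  [4,74): 70 bp

[4,70]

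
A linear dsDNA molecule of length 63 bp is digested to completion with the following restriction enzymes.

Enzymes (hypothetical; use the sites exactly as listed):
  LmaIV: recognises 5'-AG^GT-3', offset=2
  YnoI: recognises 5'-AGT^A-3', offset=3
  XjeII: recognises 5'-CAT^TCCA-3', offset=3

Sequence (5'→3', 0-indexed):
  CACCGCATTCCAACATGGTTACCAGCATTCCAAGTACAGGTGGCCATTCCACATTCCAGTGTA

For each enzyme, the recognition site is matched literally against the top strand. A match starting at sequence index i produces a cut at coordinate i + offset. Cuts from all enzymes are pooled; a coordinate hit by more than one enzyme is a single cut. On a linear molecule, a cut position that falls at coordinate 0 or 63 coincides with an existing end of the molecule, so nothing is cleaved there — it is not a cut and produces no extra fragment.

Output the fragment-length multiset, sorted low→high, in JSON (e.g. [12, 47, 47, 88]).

Site scan:
  LmaIV AGGT/2: at [37] ⇒ [39]
  YnoI AGTA/3: at [32] ⇒ [35]
  XjeII CATTCCA/3: at [5, 25, 44, 51] ⇒ [8, 28, 47, 54]

All cut coordinates (distinct, sorted): [8, 28, 35, 39, 47, 54]

Fragment lengths:
  [0,8): 8 bp
  [8,28): 20 bp
  [28,35): 7 bp
  [35,39): 4 bp
  [39,47): 8 bp
  [47,54): 7 bp
  [54,63): 9 bp

[4,7,7,8,8,9,20]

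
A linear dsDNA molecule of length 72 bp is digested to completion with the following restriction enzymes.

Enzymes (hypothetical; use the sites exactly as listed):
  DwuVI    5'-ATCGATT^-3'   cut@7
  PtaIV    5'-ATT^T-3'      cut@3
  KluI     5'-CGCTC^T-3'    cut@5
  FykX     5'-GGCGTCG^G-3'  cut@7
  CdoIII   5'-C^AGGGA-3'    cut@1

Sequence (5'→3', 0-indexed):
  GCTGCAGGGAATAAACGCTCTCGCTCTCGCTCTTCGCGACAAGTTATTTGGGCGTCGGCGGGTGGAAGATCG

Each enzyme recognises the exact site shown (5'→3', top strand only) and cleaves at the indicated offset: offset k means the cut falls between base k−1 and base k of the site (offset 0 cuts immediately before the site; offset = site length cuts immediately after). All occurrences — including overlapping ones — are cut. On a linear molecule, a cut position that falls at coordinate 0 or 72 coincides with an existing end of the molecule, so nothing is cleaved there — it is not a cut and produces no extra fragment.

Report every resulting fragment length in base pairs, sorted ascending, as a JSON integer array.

Site scan:
  DwuVI (ATCGATT, off=7): no sites
  PtaIV ATTT/3: at [45] ⇒ [48]
  KluI CGCTCT/5: at [15, 21, 27] ⇒ [20, 26, 32]
  FykX GGCGTCGG/7: at [50] ⇒ [57]
  CdoIII CAGGGA/1: at [4] ⇒ [5]

Pooled cuts: [5, 20, 26, 32, 48, 57]

Fragments:
  [0,5): 5 bp
  [5,20): 15 bp
  [20,26): 6 bp
  [26,32): 6 bp
  [32,48): 16 bp
  [48,57): 9 bp
  [57,72): 15 bp

[5,6,6,9,15,15,16]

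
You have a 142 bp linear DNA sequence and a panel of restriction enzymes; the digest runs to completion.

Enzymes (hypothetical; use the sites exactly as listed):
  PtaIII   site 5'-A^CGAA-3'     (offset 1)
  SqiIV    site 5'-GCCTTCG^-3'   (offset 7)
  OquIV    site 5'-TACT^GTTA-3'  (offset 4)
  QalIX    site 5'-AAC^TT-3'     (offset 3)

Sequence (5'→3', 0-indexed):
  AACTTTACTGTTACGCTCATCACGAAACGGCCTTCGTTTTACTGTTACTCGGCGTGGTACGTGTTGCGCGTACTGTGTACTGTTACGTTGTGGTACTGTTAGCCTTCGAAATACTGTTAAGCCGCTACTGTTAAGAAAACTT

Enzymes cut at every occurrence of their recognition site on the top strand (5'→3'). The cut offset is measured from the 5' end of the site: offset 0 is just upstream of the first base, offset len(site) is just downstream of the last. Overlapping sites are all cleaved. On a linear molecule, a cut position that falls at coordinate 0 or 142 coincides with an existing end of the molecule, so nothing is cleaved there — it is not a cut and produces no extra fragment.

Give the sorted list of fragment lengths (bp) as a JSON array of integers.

Site scan:
  PtaIII ACGAA/1: at [21] ⇒ [22]
  SqiIV GCCTTCG/7: at [29, 101] ⇒ [36, 108]
  OquIV TACTGTTA/4: at [5, 39, 77, 93, 111, 125] ⇒ [9, 43, 81, 97, 115, 129]
  QalIX AACTT/3: at [0, 137] ⇒ [3, 140]

All cut coordinates (distinct, sorted): [3, 9, 22, 36, 43, 81, 97, 108, 115, 129, 140]

Fragments:
  [0,3): 3 bp
  [3,9): 6 bp
  [9,22): 13 bp
  [22,36): 14 bp
  [36,43): 7 bp
  [43,81): 38 bp
  [81,97): 16 bp
  [97,108): 11 bp
  [108,115): 7 bp
  [115,129): 14 bp
  [129,140): 11 bp
  [140,142): 2 bp

[2,3,6,7,7,11,11,13,14,14,16,38]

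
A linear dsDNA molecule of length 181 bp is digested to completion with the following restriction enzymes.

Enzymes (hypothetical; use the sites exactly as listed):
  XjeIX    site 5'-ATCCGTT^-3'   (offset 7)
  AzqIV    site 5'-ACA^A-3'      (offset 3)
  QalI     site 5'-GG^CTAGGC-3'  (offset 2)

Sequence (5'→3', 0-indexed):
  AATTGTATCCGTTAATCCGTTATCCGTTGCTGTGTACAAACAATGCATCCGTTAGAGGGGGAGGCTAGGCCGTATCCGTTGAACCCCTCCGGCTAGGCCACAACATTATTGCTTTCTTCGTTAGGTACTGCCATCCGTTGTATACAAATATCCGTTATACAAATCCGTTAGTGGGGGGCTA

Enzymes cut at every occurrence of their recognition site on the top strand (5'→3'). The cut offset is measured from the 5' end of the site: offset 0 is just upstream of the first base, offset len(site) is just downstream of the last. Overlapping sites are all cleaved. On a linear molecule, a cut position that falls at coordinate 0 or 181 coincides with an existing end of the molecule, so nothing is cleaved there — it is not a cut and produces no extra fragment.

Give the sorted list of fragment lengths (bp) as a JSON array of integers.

[4,5,7,7,8,8,10,10,10,11,11,12,12,13,16,37]

Scan for sites:
  XjeIX (ATCCGTT, off=7): starts [6, 14, 21, 46, 73, 132, 149, 162] → cuts [13, 21, 28, 53, 80, 139, 156, 169]
  AzqIV (ACAA, off=3): starts [35, 39, 99, 143, 158] → cuts [38, 42, 102, 146, 161]
  QalI (GGCTAGGC, off=2): starts [62, 90] → cuts [64, 92]

Pooled cuts: [13, 21, 28, 38, 42, 53, 64, 80, 92, 102, 139, 146, 156, 161, 169]

Fragments:
  [0,13): 13 bp
  [13,21): 8 bp
  [21,28): 7 bp
  [28,38): 10 bp
  [38,42): 4 bp
  [42,53): 11 bp
  [53,64): 11 bp
  [64,80): 16 bp
  [80,92): 12 bp
  [92,102): 10 bp
  [102,139): 37 bp
  [139,146): 7 bp
  [146,156): 10 bp
  [156,161): 5 bp
  [161,169): 8 bp
  [169,181): 12 bp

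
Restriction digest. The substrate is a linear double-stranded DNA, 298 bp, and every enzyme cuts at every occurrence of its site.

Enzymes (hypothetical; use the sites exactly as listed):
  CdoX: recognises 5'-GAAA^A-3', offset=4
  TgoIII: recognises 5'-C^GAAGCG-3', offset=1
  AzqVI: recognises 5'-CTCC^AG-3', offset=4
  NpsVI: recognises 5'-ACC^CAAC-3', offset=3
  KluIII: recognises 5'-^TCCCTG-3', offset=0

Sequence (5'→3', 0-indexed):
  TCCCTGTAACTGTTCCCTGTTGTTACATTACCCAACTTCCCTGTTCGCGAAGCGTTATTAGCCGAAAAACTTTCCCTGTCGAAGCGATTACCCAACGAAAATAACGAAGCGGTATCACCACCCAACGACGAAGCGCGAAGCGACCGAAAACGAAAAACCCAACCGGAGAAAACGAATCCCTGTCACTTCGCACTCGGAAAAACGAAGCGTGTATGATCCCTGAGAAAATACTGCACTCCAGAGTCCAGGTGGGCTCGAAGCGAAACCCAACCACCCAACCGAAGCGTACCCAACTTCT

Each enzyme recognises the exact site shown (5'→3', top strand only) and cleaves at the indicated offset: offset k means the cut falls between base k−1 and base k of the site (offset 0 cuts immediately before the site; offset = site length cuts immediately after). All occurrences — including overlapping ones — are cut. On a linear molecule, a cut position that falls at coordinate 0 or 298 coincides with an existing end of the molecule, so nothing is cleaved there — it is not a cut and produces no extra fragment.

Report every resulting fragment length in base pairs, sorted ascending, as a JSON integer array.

Site scan:
  CdoX (GAAAA, off=4): starts [63, 96, 145, 151, 167, 196, 223] → cuts [67, 100, 149, 155, 171, 200, 227]
  TgoIII (CGAAGCG, off=1): starts [47, 79, 104, 128, 135, 202, 255, 279] → cuts [48, 80, 105, 129, 136, 203, 256, 280]
  AzqVI (CTCCAG, off=4): starts [235] → cuts [239]
  NpsVI (ACCCAAC, off=3): starts [29, 89, 119, 156, 264, 272, 287] → cuts [32, 92, 122, 159, 267, 275, 290]
  KluIII (TCCCTG, off=0): starts [0, 13, 37, 72, 176, 216] → cuts [13, 37, 72, 176, 216] (position 0 is a terminus of the linear molecule — no cut)

All cut coordinates (distinct, sorted): [13, 32, 37, 48, 67, 72, 80, 92, 100, 105, 122, 129, 136, 149, 155, 159, 171, 176, 200, 203, 216, 227, 239, 256, 267, 275, 280, 290]

Fragment lengths:
  [0,13): 13 bp
  [13,32): 19 bp
  [32,37): 5 bp
  [37,48): 11 bp
  [48,67): 19 bp
  [67,72): 5 bp
  [72,80): 8 bp
  [80,92): 12 bp
  [92,100): 8 bp
  [100,105): 5 bp
  [105,122): 17 bp
  [122,129): 7 bp
  [129,136): 7 bp
  [136,149): 13 bp
  [149,155): 6 bp
  [155,159): 4 bp
  [159,171): 12 bp
  [171,176): 5 bp
  [176,200): 24 bp
  [200,203): 3 bp
  [203,216): 13 bp
  [216,227): 11 bp
  [227,239): 12 bp
  [239,256): 17 bp
  [256,267): 11 bp
  [267,275): 8 bp
  [275,280): 5 bp
  [280,290): 10 bp
  [290,298): 8 bp

[3,4,5,5,5,5,5,6,7,7,8,8,8,8,10,11,11,11,12,12,12,13,13,13,17,17,19,19,24]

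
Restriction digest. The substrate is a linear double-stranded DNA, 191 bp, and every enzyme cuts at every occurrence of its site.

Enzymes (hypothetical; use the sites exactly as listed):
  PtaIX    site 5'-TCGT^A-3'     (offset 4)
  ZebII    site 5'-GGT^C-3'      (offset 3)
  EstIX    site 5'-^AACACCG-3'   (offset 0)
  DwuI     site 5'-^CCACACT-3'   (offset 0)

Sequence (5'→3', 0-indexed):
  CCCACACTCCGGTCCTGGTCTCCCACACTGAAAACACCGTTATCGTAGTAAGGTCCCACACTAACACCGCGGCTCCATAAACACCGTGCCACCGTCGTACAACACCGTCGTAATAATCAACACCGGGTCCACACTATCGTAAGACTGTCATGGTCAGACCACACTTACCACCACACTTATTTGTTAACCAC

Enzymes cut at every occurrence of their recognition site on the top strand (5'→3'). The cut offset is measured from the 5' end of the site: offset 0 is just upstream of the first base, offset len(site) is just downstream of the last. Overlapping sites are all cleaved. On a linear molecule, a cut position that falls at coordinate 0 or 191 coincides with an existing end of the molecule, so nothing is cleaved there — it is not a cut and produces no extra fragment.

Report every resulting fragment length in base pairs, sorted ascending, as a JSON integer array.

Per-enzyme occurrences:
  PtaIX TCGTA/4: at [42, 94, 107, 136] ⇒ [46, 98, 111, 140]
  ZebII GGTC/3: at [10, 16, 51, 125, 151] ⇒ [13, 19, 54, 128, 154]
  EstIX AACACCG/0: at [32, 62, 79, 100, 118] ⇒ [32, 62, 79, 100, 118]
  DwuI CCACACT/0: at [1, 22, 55, 128, 158, 170] ⇒ [1, 22, 55, 128, 158, 170]

All cut coordinates (distinct, sorted): [1, 13, 19, 22, 32, 46, 54, 55, 62, 79, 98, 100, 111, 118, 128, 140, 154, 158, 170]

Fragment lengths:
  [0,1): 1 bp
  [1,13): 12 bp
  [13,19): 6 bp
  [19,22): 3 bp
  [22,32): 10 bp
  [32,46): 14 bp
  [46,54): 8 bp
  [54,55): 1 bp
  [55,62): 7 bp
  [62,79): 17 bp
  [79,98): 19 bp
  [98,100): 2 bp
  [100,111): 11 bp
  [111,118): 7 bp
  [118,128): 10 bp
  [128,140): 12 bp
  [140,154): 14 bp
  [154,158): 4 bp
  [158,170): 12 bp
  [170,191): 21 bp

[1,1,2,3,4,6,7,7,8,10,10,11,12,12,12,14,14,17,19,21]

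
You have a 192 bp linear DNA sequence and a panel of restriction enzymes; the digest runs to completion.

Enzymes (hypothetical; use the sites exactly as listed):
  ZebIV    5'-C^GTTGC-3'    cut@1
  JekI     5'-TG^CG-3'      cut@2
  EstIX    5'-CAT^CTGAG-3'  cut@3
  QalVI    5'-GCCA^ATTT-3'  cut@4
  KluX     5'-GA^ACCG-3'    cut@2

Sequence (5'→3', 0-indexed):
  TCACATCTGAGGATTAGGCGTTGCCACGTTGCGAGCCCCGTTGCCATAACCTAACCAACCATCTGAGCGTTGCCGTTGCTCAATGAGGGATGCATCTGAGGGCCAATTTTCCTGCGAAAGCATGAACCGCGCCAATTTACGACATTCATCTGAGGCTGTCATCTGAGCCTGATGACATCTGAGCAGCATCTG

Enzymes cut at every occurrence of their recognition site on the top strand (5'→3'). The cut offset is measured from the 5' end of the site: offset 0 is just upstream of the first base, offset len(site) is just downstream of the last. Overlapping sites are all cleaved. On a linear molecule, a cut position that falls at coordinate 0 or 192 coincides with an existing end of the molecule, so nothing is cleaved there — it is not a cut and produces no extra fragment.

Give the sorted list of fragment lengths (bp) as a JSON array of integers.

Scan for sites:
  ZebIV (CGTTGC, off=1): starts [18, 26, 38, 67, 73] → cuts [19, 27, 39, 68, 74]
  JekI (TGCG, off=2): starts [29, 112] → cuts [31, 114]
  EstIX (CATCTGAG, off=3): starts [3, 59, 92, 146, 159, 175] → cuts [6, 62, 95, 149, 162, 178]
  QalVI (GCCAATTT, off=4): starts [101, 130] → cuts [105, 134]
  KluX (GAACCG, off=2): starts [123] → cuts [125]

All cut coordinates (distinct, sorted): [6, 19, 27, 31, 39, 62, 68, 74, 95, 105, 114, 125, 134, 149, 162, 178]

Fragments:
  [0,6): 6 bp
  [6,19): 13 bp
  [19,27): 8 bp
  [27,31): 4 bp
  [31,39): 8 bp
  [39,62): 23 bp
  [62,68): 6 bp
  [68,74): 6 bp
  [74,95): 21 bp
  [95,105): 10 bp
  [105,114): 9 bp
  [114,125): 11 bp
  [125,134): 9 bp
  [134,149): 15 bp
  [149,162): 13 bp
  [162,178): 16 bp
  [178,192): 14 bp

[4,6,6,6,8,8,9,9,10,11,13,13,14,15,16,21,23]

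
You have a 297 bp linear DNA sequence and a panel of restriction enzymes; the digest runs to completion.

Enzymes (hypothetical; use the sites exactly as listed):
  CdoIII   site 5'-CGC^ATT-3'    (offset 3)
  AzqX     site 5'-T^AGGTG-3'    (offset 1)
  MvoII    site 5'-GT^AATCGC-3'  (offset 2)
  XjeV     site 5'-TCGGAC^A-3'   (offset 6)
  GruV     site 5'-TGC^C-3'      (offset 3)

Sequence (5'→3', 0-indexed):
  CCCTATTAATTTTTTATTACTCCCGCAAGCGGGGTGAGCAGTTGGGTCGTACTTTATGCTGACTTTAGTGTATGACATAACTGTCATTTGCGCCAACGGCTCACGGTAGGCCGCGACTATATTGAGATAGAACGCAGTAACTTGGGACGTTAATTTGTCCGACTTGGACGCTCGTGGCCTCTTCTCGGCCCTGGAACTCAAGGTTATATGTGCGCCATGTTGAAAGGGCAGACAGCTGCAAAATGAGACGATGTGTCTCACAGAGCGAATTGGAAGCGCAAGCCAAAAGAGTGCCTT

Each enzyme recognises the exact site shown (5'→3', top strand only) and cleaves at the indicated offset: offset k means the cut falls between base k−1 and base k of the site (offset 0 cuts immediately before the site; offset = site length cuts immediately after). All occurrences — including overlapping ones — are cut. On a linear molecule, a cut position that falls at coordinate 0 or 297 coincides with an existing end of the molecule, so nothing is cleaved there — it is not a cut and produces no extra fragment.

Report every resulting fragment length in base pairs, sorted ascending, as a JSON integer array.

Scan for sites:
  CdoIII (CGCATT, off=3): no sites
  AzqX (TAGGTG, off=1): no sites
  MvoII (GTAATCGC, off=2): no sites
  XjeV (TCGGACA, off=6): no sites
  GruV (TGCC, off=3): starts [291] → cuts [294]

Pooled cuts: [294]

Fragments:
  [0,294): 294 bp
  [294,297): 3 bp

[3,294]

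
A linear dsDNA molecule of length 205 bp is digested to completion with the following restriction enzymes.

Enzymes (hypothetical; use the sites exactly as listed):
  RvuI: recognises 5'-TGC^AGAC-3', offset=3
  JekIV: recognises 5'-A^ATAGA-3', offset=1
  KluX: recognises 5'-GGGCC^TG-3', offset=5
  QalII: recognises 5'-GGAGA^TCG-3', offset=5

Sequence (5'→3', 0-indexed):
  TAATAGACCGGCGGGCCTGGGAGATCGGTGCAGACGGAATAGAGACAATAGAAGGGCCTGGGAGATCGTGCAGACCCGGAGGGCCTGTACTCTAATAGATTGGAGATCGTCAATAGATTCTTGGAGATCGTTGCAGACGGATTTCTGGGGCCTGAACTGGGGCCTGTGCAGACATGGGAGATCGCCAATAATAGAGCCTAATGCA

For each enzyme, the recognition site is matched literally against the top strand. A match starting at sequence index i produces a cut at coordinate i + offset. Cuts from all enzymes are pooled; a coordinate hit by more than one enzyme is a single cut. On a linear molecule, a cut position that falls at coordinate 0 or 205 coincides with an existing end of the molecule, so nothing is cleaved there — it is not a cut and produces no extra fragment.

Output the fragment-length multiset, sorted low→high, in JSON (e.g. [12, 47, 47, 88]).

Per-enzyme occurrences:
  RvuI TGCAGAC/3: at [28, 68, 131, 166] ⇒ [31, 71, 134, 169]
  JekIV AATAGA/1: at [1, 37, 46, 93, 111, 189] ⇒ [2, 38, 47, 94, 112, 190]
  KluX GGGCCTG/5: at [12, 53, 80, 147, 159] ⇒ [17, 58, 85, 152, 164]
  QalII GGAGATCG/5: at [19, 60, 101, 122, 176] ⇒ [24, 65, 106, 127, 181]

All cut coordinates (distinct, sorted): [2, 17, 24, 31, 38, 47, 58, 65, 71, 85, 94, 106, 112, 127, 134, 152, 164, 169, 181, 190]

Fragment lengths:
  [0,2): 2 bp
  [2,17): 15 bp
  [17,24): 7 bp
  [24,31): 7 bp
  [31,38): 7 bp
  [38,47): 9 bp
  [47,58): 11 bp
  [58,65): 7 bp
  [65,71): 6 bp
  [71,85): 14 bp
  [85,94): 9 bp
  [94,106): 12 bp
  [106,112): 6 bp
  [112,127): 15 bp
  [127,134): 7 bp
  [134,152): 18 bp
  [152,164): 12 bp
  [164,169): 5 bp
  [169,181): 12 bp
  [181,190): 9 bp
  [190,205): 15 bp

[2,5,6,6,7,7,7,7,7,9,9,9,11,12,12,12,14,15,15,15,18]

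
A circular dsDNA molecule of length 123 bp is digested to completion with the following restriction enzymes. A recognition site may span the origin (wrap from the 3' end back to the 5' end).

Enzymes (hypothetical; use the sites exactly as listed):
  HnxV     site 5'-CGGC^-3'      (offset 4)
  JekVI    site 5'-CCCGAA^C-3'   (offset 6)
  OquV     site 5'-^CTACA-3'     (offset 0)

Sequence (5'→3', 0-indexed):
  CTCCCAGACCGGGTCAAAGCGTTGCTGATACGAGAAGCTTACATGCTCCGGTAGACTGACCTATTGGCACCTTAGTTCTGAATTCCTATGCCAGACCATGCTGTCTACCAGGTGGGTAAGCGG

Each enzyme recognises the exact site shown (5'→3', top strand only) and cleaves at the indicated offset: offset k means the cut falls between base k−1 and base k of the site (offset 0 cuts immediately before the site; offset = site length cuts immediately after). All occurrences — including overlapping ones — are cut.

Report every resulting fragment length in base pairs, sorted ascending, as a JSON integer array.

Per-enzyme occurrences:
  HnxV (CGGC, off=4): starts [120] → cuts [1]
  JekVI (CCCGAAC, off=6): no sites
  OquV (CTACA, off=0): no sites

All cut coordinates (distinct, sorted): [1]

Fragments:
  1→1 (wrap): 123-1+1 = 123 bp

[123]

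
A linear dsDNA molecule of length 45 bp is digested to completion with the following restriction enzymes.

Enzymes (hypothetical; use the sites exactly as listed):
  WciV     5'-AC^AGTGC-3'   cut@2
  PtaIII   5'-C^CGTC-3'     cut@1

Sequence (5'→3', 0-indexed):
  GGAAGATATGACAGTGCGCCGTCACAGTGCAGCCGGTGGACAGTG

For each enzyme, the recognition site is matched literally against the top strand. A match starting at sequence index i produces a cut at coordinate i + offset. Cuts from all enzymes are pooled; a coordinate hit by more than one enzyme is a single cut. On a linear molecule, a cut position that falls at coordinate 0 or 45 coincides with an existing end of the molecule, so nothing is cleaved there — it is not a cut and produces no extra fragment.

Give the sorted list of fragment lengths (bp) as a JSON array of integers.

[6,7,12,20]

Scan for sites:
  WciV ACAGTGC/2: at [10, 23] ⇒ [12, 25]
  PtaIII CCGTC/1: at [18] ⇒ [19]

Pooled cuts: [12, 19, 25]

Fragments:
  [0,12): 12 bp
  [12,19): 7 bp
  [19,25): 6 bp
  [25,45): 20 bp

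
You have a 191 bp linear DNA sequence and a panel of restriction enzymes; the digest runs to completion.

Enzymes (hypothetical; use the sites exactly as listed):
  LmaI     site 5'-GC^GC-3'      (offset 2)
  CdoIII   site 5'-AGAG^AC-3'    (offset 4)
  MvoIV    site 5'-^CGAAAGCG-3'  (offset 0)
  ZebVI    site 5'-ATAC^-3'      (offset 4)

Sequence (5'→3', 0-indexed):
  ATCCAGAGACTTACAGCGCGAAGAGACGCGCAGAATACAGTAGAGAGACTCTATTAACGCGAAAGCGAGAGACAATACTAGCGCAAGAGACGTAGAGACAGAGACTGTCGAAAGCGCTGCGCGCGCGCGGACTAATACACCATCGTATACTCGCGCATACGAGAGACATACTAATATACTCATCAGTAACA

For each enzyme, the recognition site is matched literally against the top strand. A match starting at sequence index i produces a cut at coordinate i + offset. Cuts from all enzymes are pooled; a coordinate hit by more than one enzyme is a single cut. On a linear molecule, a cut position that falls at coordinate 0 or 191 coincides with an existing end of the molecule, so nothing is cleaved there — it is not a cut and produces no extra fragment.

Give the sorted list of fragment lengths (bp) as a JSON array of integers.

Site scan:
  LmaI GCGC/2: at [15, 27, 80, 113, 118, 120, 122, 124, 152] ⇒ [17, 29, 82, 115, 120, 122, 124, 126, 154]
  CdoIII AGAGAC/4: at [4, 21, 43, 67, 85, 93, 99, 161] ⇒ [8, 25, 47, 71, 89, 97, 103, 165]
  MvoIV CGAAAGCG/0: at [59, 108] ⇒ [59, 108]
  ZebVI ATAC/4: at [34, 74, 134, 146, 156, 167, 175] ⇒ [38, 78, 138, 150, 160, 171, 179]

All cut coordinates (distinct, sorted): [8, 17, 25, 29, 38, 47, 59, 71, 78, 82, 89, 97, 103, 108, 115, 120, 122, 124, 126, 138, 150, 154, 160, 165, 171, 179]

Fragment lengths:
  [0,8): 8 bp
  [8,17): 9 bp
  [17,25): 8 bp
  [25,29): 4 bp
  [29,38): 9 bp
  [38,47): 9 bp
  [47,59): 12 bp
  [59,71): 12 bp
  [71,78): 7 bp
  [78,82): 4 bp
  [82,89): 7 bp
  [89,97): 8 bp
  [97,103): 6 bp
  [103,108): 5 bp
  [108,115): 7 bp
  [115,120): 5 bp
  [120,122): 2 bp
  [122,124): 2 bp
  [124,126): 2 bp
  [126,138): 12 bp
  [138,150): 12 bp
  [150,154): 4 bp
  [154,160): 6 bp
  [160,165): 5 bp
  [165,171): 6 bp
  [171,179): 8 bp
  [179,191): 12 bp

[2,2,2,4,4,4,5,5,5,6,6,6,7,7,7,8,8,8,8,9,9,9,12,12,12,12,12]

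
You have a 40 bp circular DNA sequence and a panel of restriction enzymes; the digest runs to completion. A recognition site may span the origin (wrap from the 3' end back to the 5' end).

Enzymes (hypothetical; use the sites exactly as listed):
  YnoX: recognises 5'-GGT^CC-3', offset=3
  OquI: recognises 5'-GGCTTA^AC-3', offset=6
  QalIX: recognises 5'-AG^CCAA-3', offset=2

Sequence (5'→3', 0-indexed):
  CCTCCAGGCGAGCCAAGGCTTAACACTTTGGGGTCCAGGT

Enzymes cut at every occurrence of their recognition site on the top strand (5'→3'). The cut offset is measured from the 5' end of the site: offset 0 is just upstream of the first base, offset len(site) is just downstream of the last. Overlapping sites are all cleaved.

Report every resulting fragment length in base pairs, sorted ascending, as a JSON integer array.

Scan for sites:
  YnoX GGTCC/3: at [31, 37] ⇒ [0, 34]
  OquI GGCTTAAC/6: at [16] ⇒ [22]
  QalIX AGCCAA/2: at [10] ⇒ [12]

All cut coordinates (distinct, sorted): [0, 12, 22, 34]

Fragments:
  0→12: 12 bp
  12→22: 10 bp
  22→34: 12 bp
  34→0 (wrap): 40-34+0 = 6 bp

[6,10,12,12]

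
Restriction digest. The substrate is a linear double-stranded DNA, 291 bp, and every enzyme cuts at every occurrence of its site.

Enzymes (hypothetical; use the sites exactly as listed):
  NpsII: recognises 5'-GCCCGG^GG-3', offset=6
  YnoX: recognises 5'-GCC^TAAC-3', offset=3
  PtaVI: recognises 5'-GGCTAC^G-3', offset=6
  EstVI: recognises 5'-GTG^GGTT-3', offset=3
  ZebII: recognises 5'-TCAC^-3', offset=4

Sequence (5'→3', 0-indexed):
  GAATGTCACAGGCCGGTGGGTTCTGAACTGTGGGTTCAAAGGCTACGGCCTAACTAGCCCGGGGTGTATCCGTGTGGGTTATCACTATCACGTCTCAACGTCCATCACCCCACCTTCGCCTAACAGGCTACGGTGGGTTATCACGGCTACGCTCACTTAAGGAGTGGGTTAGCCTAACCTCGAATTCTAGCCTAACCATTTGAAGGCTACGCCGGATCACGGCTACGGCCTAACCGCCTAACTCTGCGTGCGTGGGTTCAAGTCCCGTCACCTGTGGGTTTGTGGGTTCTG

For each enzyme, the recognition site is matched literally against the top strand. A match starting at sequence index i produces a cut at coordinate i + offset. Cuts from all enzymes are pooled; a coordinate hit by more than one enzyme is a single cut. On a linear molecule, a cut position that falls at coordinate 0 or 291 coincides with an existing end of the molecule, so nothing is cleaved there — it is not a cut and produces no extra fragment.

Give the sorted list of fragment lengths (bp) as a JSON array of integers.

Site scan:
  NpsII (GCCCGGGG, off=6): starts [56] → cuts [62]
  YnoX (GCCTAAC, off=3): starts [47, 117, 171, 189, 227, 235] → cuts [50, 120, 174, 192, 230, 238]
  PtaVI (GGCTACG, off=6): starts [40, 125, 144, 204, 220] → cuts [46, 131, 150, 210, 226]
  EstVI (GTGGGTT, off=3): starts [15, 29, 73, 132, 163, 251, 273, 281] → cuts [18, 32, 76, 135, 166, 254, 276, 284]
  ZebII (TCAC, off=4): starts [5, 81, 87, 104, 140, 152, 216, 267] → cuts [9, 85, 91, 108, 144, 156, 220, 271]

All cut coordinates (distinct, sorted): [9, 18, 32, 46, 50, 62, 76, 85, 91, 108, 120, 131, 135, 144, 150, 156, 166, 174, 192, 210, 220, 226, 230, 238, 254, 271, 276, 284]

Fragments:
  [0,9): 9 bp
  [9,18): 9 bp
  [18,32): 14 bp
  [32,46): 14 bp
  [46,50): 4 bp
  [50,62): 12 bp
  [62,76): 14 bp
  [76,85): 9 bp
  [85,91): 6 bp
  [91,108): 17 bp
  [108,120): 12 bp
  [120,131): 11 bp
  [131,135): 4 bp
  [135,144): 9 bp
  [144,150): 6 bp
  [150,156): 6 bp
  [156,166): 10 bp
  [166,174): 8 bp
  [174,192): 18 bp
  [192,210): 18 bp
  [210,220): 10 bp
  [220,226): 6 bp
  [226,230): 4 bp
  [230,238): 8 bp
  [238,254): 16 bp
  [254,271): 17 bp
  [271,276): 5 bp
  [276,284): 8 bp
  [284,291): 7 bp

[4,4,4,5,6,6,6,6,7,8,8,8,9,9,9,9,10,10,11,12,12,14,14,14,16,17,17,18,18]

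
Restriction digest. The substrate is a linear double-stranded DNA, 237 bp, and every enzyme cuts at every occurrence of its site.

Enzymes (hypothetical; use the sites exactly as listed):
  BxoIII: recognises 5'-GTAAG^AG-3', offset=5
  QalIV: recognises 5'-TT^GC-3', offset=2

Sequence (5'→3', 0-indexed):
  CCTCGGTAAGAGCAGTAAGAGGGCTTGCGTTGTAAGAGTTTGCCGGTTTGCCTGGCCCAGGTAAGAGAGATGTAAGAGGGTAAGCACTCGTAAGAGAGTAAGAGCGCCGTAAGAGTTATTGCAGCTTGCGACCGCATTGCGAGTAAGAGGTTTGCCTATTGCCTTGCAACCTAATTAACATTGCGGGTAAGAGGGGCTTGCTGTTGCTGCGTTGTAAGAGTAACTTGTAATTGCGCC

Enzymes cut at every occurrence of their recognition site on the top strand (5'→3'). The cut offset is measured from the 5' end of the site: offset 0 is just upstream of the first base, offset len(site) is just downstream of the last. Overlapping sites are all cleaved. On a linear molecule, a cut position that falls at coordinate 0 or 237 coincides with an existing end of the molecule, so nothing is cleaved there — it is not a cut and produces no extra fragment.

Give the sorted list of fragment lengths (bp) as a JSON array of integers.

Scan for sites:
  BxoIII (GTAAGAG, off=5): starts [5, 14, 31, 60, 71, 89, 97, 108, 142, 186, 213] → cuts [10, 19, 36, 65, 76, 94, 102, 113, 147, 191, 218]
  QalIV (TTGC, off=2): starts [24, 39, 47, 118, 125, 136, 151, 158, 163, 180, 197, 203, 230] → cuts [26, 41, 49, 120, 127, 138, 153, 160, 165, 182, 199, 205, 232]

Pooled cuts: [10, 19, 26, 36, 41, 49, 65, 76, 94, 102, 113, 120, 127, 138, 147, 153, 160, 165, 182, 191, 199, 205, 218, 232]

Fragments:
  [0,10): 10 bp
  [10,19): 9 bp
  [19,26): 7 bp
  [26,36): 10 bp
  [36,41): 5 bp
  [41,49): 8 bp
  [49,65): 16 bp
  [65,76): 11 bp
  [76,94): 18 bp
  [94,102): 8 bp
  [102,113): 11 bp
  [113,120): 7 bp
  [120,127): 7 bp
  [127,138): 11 bp
  [138,147): 9 bp
  [147,153): 6 bp
  [153,160): 7 bp
  [160,165): 5 bp
  [165,182): 17 bp
  [182,191): 9 bp
  [191,199): 8 bp
  [199,205): 6 bp
  [205,218): 13 bp
  [218,232): 14 bp
  [232,237): 5 bp

[5,5,5,6,6,7,7,7,7,8,8,8,9,9,9,10,10,11,11,11,13,14,16,17,18]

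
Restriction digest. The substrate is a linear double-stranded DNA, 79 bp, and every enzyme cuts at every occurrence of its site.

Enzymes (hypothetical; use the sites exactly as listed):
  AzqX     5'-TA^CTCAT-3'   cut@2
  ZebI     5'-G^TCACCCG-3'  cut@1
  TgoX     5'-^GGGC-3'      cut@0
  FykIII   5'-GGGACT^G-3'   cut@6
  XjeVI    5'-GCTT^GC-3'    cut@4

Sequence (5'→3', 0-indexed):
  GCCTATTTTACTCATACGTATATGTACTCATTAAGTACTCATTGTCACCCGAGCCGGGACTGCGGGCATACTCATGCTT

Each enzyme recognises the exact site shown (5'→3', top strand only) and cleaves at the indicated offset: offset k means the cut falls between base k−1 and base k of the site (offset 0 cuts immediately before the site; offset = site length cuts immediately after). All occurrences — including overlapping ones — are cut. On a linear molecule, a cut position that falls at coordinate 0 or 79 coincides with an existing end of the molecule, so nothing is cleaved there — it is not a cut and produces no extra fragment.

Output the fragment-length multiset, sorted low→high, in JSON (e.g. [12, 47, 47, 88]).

[2,7,7,9,10,11,16,17]

Site scan:
  AzqX (TACTCAT, off=2): starts [8, 24, 35, 68] → cuts [10, 26, 37, 70]
  ZebI (GTCACCCG, off=1): starts [43] → cuts [44]
  TgoX (GGGC, off=0): starts [63] → cuts [63]
  FykIII (GGGACTG, off=6): starts [55] → cuts [61]
  XjeVI (GCTTGC, off=4): no sites

All cut coordinates (distinct, sorted): [10, 26, 37, 44, 61, 63, 70]

Fragment lengths:
  [0,10): 10 bp
  [10,26): 16 bp
  [26,37): 11 bp
  [37,44): 7 bp
  [44,61): 17 bp
  [61,63): 2 bp
  [63,70): 7 bp
  [70,79): 9 bp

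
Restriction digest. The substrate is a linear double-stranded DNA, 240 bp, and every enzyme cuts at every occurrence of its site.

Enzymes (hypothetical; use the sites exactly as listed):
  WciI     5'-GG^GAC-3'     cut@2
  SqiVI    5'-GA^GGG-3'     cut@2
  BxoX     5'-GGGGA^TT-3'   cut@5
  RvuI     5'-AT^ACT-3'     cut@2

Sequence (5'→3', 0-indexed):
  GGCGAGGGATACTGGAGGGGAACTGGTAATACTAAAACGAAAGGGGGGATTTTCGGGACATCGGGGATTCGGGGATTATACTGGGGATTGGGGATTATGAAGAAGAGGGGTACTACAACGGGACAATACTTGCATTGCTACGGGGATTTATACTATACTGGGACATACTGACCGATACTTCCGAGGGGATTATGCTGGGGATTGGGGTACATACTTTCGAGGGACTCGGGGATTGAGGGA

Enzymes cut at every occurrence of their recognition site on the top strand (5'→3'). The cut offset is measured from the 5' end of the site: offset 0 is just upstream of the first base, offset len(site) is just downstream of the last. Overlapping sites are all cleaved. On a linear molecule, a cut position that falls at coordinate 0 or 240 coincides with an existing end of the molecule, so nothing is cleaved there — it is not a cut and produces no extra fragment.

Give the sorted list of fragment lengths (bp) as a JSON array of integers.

[2,4,4,4,5,5,5,5,5,5,5,6,6,7,7,8,8,8,8,10,10,11,11,12,12,14,15,19,19]

Scan for sites:
  WciI (GGGAC, off=2): starts [54, 119, 159, 220] → cuts [56, 121, 161, 222]
  SqiVI (GAGGG, off=2): starts [3, 14, 104, 182, 218, 234] → cuts [5, 16, 106, 184, 220, 236]
  BxoX (GGGGATT, off=5): starts [44, 62, 70, 82, 89, 141, 184, 196, 227] → cuts [49, 67, 75, 87, 94, 146, 189, 201, 232]
  RvuI (ATACT, off=2): starts [8, 28, 77, 125, 149, 154, 164, 174, 210] → cuts [10, 30, 79, 127, 151, 156, 166, 176, 212]

All cut coordinates (distinct, sorted): [5, 10, 16, 30, 49, 56, 67, 75, 79, 87, 94, 106, 121, 127, 146, 151, 156, 161, 166, 176, 184, 189, 201, 212, 220, 222, 232, 236]

Fragment lengths:
  [0,5): 5 bp
  [5,10): 5 bp
  [10,16): 6 bp
  [16,30): 14 bp
  [30,49): 19 bp
  [49,56): 7 bp
  [56,67): 11 bp
  [67,75): 8 bp
  [75,79): 4 bp
  [79,87): 8 bp
  [87,94): 7 bp
  [94,106): 12 bp
  [106,121): 15 bp
  [121,127): 6 bp
  [127,146): 19 bp
  [146,151): 5 bp
  [151,156): 5 bp
  [156,161): 5 bp
  [161,166): 5 bp
  [166,176): 10 bp
  [176,184): 8 bp
  [184,189): 5 bp
  [189,201): 12 bp
  [201,212): 11 bp
  [212,220): 8 bp
  [220,222): 2 bp
  [222,232): 10 bp
  [232,236): 4 bp
  [236,240): 4 bp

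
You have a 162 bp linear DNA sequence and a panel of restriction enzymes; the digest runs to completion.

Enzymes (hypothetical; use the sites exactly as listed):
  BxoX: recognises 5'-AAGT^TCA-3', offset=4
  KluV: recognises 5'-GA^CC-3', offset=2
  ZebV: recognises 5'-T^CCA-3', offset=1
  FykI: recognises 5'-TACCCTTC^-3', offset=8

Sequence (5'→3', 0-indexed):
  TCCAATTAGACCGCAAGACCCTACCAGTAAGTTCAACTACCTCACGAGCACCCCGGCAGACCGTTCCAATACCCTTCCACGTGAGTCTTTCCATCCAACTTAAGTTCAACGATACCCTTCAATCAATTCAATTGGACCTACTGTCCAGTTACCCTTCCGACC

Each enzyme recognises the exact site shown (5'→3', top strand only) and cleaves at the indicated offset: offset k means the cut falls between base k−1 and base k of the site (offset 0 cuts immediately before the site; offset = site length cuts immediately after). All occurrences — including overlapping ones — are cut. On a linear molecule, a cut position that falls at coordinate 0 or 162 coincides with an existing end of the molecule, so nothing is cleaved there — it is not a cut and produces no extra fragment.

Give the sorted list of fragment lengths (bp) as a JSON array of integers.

[1,1,2,3,4,5,8,8,9,11,11,13,13,14,15,16,28]

Site scan:
  BxoX AAGTTCA/4: at [28, 101] ⇒ [32, 105]
  KluV GACC/2: at [8, 16, 58, 134, 158] ⇒ [10, 18, 60, 136, 160]
  ZebV TCCA/1: at [0, 64, 75, 89, 93, 143] ⇒ [1, 65, 76, 90, 94, 144]
  FykI TACCCTTC/8: at [69, 112, 149] ⇒ [77, 120, 157]

All cut coordinates (distinct, sorted): [1, 10, 18, 32, 60, 65, 76, 77, 90, 94, 105, 120, 136, 144, 157, 160]

Fragments:
  [0,1): 1 bp
  [1,10): 9 bp
  [10,18): 8 bp
  [18,32): 14 bp
  [32,60): 28 bp
  [60,65): 5 bp
  [65,76): 11 bp
  [76,77): 1 bp
  [77,90): 13 bp
  [90,94): 4 bp
  [94,105): 11 bp
  [105,120): 15 bp
  [120,136): 16 bp
  [136,144): 8 bp
  [144,157): 13 bp
  [157,160): 3 bp
  [160,162): 2 bp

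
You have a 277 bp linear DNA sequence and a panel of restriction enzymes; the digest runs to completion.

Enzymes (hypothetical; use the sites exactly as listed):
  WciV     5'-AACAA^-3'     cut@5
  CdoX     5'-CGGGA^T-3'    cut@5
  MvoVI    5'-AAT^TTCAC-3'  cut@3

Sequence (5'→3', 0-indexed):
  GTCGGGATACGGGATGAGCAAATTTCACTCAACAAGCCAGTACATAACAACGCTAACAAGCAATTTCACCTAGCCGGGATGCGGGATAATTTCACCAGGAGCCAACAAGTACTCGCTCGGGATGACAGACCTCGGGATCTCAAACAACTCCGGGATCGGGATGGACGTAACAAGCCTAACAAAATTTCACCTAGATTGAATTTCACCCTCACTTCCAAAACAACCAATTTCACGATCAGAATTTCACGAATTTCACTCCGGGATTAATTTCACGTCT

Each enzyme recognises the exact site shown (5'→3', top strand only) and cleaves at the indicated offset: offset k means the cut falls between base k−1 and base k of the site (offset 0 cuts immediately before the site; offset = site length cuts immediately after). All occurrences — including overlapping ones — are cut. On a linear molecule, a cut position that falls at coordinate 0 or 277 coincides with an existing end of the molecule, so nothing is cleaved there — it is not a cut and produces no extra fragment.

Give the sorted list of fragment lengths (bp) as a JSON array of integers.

[3,4,5,5,5,6,7,7,7,8,9,9,9,9,9,10,12,12,12,14,14,15,15,15,16,18,22]

Per-enzyme occurrences:
  WciV AACAA/5: at [30, 45, 54, 103, 142, 168, 177, 218] ⇒ [35, 50, 59, 108, 147, 173, 182, 223]
  CdoX CGGGAT/5: at [2, 9, 74, 81, 117, 132, 150, 156, 258] ⇒ [7, 14, 79, 86, 122, 137, 155, 161, 263]
  MvoVI AATTTCAC/3: at [20, 61, 87, 182, 198, 225, 239, 248, 265] ⇒ [23, 64, 90, 185, 201, 228, 242, 251, 268]

All cut coordinates (distinct, sorted): [7, 14, 23, 35, 50, 59, 64, 79, 86, 90, 108, 122, 137, 147, 155, 161, 173, 182, 185, 201, 223, 228, 242, 251, 263, 268]

Fragment lengths:
  [0,7): 7 bp
  [7,14): 7 bp
  [14,23): 9 bp
  [23,35): 12 bp
  [35,50): 15 bp
  [50,59): 9 bp
  [59,64): 5 bp
  [64,79): 15 bp
  [79,86): 7 bp
  [86,90): 4 bp
  [90,108): 18 bp
  [108,122): 14 bp
  [122,137): 15 bp
  [137,147): 10 bp
  [147,155): 8 bp
  [155,161): 6 bp
  [161,173): 12 bp
  [173,182): 9 bp
  [182,185): 3 bp
  [185,201): 16 bp
  [201,223): 22 bp
  [223,228): 5 bp
  [228,242): 14 bp
  [242,251): 9 bp
  [251,263): 12 bp
  [263,268): 5 bp
  [268,277): 9 bp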